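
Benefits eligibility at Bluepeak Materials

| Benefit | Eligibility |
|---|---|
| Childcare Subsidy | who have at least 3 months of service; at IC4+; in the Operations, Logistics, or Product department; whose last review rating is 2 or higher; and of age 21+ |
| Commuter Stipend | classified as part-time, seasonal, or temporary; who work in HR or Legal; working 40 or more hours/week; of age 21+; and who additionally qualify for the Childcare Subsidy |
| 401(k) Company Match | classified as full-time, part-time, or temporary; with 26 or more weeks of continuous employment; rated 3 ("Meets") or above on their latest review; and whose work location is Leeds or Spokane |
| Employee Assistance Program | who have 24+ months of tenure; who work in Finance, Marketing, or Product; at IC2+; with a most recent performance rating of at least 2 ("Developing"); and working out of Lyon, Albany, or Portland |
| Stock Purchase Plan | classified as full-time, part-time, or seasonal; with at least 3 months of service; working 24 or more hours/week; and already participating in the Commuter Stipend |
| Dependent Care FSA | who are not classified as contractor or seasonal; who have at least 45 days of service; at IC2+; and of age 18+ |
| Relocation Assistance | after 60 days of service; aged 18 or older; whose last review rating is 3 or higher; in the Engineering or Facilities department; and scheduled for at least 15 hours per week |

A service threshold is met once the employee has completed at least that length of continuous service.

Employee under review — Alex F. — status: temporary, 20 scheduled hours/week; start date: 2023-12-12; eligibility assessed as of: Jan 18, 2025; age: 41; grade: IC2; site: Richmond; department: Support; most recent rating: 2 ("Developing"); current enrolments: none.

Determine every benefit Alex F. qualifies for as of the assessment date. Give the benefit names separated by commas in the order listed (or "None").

Service from 2023-12-12 to Jan 18, 2025: 403 days.
Childcare Subsidy — service 403 days ≥ 3 months (≈90 days) ✓; grade IC2 < IC4 ✗ → not eligible.
Commuter Stipend — status temporary ✓; dept Support ✗ → not eligible.
401(k) Company Match — status temporary ✓; service 403 days ≥ 26 weeks (≈182 days) ✓; rating 2 < 3 ✗ → not eligible.
Employee Assistance Program — service 403 days < 24 months (≈720 days) ✗ → not eligible.
Stock Purchase Plan — status temporary ✗ (requires full-time, part-time, or seasonal) → not eligible.
Dependent Care FSA — status temporary ✓ (not excluded); service 403 days ≥ 45 days ✓; grade IC2 ≥ IC2 ✓; age 41 ≥ 18 ✓ → eligible.
Relocation Assistance — service 403 days ≥ 60 days ✓; age 41 ≥ 18 ✓; rating 2 < 3 ✗ → not eligible.

Dependent Care FSA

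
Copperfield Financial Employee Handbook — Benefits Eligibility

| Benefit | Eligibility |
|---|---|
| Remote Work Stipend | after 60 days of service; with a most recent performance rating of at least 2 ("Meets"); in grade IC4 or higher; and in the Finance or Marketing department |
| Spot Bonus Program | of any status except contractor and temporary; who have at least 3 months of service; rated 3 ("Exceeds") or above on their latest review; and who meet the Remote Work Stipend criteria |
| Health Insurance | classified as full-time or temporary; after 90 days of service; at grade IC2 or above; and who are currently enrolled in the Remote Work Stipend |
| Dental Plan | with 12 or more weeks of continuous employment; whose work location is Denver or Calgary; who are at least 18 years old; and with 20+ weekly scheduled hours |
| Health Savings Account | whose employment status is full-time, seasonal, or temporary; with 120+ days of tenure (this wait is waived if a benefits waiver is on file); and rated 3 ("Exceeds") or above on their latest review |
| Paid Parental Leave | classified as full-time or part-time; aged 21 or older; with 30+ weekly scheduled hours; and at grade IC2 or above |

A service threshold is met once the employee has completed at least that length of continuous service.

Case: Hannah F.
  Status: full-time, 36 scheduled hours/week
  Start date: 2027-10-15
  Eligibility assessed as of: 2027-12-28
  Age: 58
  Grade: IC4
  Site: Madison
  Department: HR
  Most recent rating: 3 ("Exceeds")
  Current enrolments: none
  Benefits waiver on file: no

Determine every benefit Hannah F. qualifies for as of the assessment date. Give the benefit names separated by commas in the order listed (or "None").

Paid Parental Leave

Service from 2027-10-15 to 2027-12-28: 74 days.
Remote Work Stipend — service 74 days ≥ 60 days ✓; rating 3 ≥ 2 ✓; grade IC4 ≥ IC4 ✓; dept HR ✗ → not eligible.
Spot Bonus Program — status full-time ✓ (not excluded); service 74 days < 3 months (≈90 days) ✗ → not eligible.
Health Insurance — status full-time ✓; service 74 days < 90 days ✗ → not eligible.
Dental Plan — service 74 days < 12 weeks (≈84 days) ✗ → not eligible.
Health Savings Account — status full-time ✓; no waiver, service 74 days < 120 days ✗ → not eligible.
Paid Parental Leave — status full-time ✓; age 58 ≥ 21 ✓; 36 hrs/wk ≥ 30 ✓; grade IC4 ≥ IC2 ✓ → eligible.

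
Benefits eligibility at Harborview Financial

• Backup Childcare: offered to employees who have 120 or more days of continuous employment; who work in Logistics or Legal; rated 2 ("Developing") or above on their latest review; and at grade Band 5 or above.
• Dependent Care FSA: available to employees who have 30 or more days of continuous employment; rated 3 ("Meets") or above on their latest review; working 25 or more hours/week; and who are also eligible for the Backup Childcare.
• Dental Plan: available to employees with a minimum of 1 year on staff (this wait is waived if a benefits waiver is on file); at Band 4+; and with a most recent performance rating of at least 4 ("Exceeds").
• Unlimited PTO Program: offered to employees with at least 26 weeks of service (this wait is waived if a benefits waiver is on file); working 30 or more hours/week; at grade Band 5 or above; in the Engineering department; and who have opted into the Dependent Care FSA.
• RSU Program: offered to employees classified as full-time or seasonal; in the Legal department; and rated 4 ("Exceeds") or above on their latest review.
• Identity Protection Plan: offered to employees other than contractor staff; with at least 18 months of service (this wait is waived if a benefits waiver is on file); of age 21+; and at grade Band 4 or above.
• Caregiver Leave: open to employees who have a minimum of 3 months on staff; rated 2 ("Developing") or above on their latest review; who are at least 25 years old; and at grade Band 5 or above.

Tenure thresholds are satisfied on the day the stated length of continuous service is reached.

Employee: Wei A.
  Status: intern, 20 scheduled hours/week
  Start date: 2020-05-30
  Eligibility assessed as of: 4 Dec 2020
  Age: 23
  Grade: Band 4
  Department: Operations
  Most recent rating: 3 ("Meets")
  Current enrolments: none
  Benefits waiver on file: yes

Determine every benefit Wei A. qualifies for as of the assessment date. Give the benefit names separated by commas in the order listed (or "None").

Identity Protection Plan

Service from 2020-05-30 to 4 Dec 2020: 188 days.
Backup Childcare — service 188 days ≥ 120 days ✓; dept Operations ✗ → not eligible.
Dependent Care FSA — service 188 days ≥ 30 days ✓; rating 3 ≥ 3 ✓; 20 hrs/wk < 25 ✗ → not eligible.
Dental Plan — benefits waiver on file ✓; grade Band 4 ≥ Band 4 ✓; rating 3 < 4 ✗ → not eligible.
Unlimited PTO Program — benefits waiver on file ✓; 20 hrs/wk < 30 ✗ → not eligible.
RSU Program — status intern ✗ (requires full-time or seasonal) → not eligible.
Identity Protection Plan — status intern ✓ (not excluded); benefits waiver on file ✓; age 23 ≥ 21 ✓; grade Band 4 ≥ Band 4 ✓ → eligible.
Caregiver Leave — service 188 days ≥ 3 months (≈90 days) ✓; rating 3 ≥ 2 ✓; age 23 < 25 ✗ → not eligible.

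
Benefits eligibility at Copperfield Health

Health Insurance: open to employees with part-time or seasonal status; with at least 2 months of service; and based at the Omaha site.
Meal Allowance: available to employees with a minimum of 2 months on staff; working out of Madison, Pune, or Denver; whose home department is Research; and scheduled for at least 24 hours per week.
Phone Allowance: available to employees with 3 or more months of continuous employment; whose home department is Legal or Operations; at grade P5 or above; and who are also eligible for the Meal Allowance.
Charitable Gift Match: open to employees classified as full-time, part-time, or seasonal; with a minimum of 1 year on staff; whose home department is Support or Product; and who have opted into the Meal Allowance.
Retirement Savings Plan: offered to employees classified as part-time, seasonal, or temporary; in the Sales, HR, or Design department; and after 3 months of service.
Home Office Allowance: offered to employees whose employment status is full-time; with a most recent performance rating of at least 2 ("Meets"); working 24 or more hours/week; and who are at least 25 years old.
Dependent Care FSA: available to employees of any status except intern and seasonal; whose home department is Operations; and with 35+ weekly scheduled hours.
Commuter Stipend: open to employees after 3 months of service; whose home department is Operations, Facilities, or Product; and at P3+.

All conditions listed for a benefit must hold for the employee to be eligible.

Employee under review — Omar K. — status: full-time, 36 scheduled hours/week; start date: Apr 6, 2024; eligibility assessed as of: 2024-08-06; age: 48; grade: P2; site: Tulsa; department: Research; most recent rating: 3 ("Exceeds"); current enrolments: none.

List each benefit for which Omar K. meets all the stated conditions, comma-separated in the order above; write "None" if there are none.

Service from Apr 6, 2024 to 2024-08-06: 122 days.
Health Insurance — status full-time ✗ (requires part-time or seasonal) → not eligible.
Meal Allowance — service 122 days ≥ 2 months (≈60 days) ✓; site Tulsa ✗ (not Madison, Pune, or Denver) → not eligible.
Phone Allowance — service 122 days ≥ 3 months (≈90 days) ✓; dept Research ✗ → not eligible.
Charitable Gift Match — status full-time ✓; service 122 days < 1 year (≈365 days) ✗ → not eligible.
Retirement Savings Plan — status full-time ✗ (requires part-time, seasonal, or temporary) → not eligible.
Home Office Allowance — status full-time ✓; rating 3 ≥ 2 ✓; 36 hrs/wk ≥ 24 ✓; age 48 ≥ 25 ✓ → eligible.
Dependent Care FSA — status full-time ✓ (not excluded); dept Research ✗ → not eligible.
Commuter Stipend — service 122 days ≥ 3 months (≈90 days) ✓; dept Research ✗ → not eligible.

Home Office Allowance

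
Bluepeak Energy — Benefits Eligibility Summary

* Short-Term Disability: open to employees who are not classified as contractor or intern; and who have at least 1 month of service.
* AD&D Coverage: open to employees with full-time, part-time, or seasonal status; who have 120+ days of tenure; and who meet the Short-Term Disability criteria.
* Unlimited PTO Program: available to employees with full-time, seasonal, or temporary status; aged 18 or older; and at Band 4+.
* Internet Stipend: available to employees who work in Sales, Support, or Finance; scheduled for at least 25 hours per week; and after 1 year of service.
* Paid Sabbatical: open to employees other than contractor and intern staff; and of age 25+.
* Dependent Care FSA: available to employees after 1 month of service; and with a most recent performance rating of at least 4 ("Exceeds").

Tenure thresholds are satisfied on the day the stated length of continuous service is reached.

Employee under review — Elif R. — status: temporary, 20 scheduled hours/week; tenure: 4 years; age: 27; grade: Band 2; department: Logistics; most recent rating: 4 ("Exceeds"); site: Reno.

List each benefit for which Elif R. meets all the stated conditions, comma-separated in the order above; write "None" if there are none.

Short-Term Disability, Paid Sabbatical, Dependent Care FSA

Short-Term Disability — status temporary ✓ (not excluded); service 4 years ≥ 1 month (≈30 days) ✓ → eligible.
AD&D Coverage — status temporary ✗ (requires full-time, part-time, or seasonal) → not eligible.
Unlimited PTO Program — status temporary ✓; age 27 ≥ 18 ✓; grade Band 2 < Band 4 ✗ → not eligible.
Internet Stipend — dept Logistics ✗ → not eligible.
Paid Sabbatical — status temporary ✓ (not excluded); age 27 ≥ 25 ✓ → eligible.
Dependent Care FSA — service 4 years ≥ 1 month (≈30 days) ✓; rating 4 ≥ 4 ✓ → eligible.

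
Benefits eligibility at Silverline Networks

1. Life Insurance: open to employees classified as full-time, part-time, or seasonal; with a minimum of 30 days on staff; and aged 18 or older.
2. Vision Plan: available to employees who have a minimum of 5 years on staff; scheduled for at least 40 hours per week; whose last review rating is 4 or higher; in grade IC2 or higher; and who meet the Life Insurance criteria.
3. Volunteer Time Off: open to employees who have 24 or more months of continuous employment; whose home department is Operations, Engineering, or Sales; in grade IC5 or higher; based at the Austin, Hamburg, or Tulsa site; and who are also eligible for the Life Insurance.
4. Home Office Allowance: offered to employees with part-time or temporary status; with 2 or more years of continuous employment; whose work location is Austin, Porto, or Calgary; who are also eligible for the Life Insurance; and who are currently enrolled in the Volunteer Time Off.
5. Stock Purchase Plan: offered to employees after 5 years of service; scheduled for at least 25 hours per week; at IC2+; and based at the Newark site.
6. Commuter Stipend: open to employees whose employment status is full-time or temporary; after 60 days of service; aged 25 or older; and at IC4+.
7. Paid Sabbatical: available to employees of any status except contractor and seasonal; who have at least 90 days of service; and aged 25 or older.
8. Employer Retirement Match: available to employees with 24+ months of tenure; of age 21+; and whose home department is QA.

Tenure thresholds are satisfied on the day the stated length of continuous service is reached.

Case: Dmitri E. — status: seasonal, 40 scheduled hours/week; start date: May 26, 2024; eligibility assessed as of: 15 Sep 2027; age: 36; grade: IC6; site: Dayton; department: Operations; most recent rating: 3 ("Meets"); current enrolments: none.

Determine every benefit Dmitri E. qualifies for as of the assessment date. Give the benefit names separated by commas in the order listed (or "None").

Service from May 26, 2024 to 15 Sep 2027: 1207 days.
Life Insurance — status seasonal ✓; service 1207 days ≥ 30 days ✓; age 36 ≥ 18 ✓ → eligible.
Vision Plan — service 1207 days < 5 years (≈1825 days) ✗ → not eligible.
Volunteer Time Off — service 1207 days ≥ 24 months (≈720 days) ✓; dept Operations ✓; grade IC6 ≥ IC5 ✓; site Dayton ✗ (not Austin, Hamburg, or Tulsa) → not eligible.
Home Office Allowance — status seasonal ✗ (requires part-time or temporary) → not eligible.
Stock Purchase Plan — service 1207 days < 5 years (≈1825 days) ✗ → not eligible.
Commuter Stipend — status seasonal ✗ (requires full-time or temporary) → not eligible.
Paid Sabbatical — status seasonal ✗ (excluded) → not eligible.
Employer Retirement Match — service 1207 days ≥ 24 months (≈720 days) ✓; age 36 ≥ 21 ✓; dept Operations ✗ → not eligible.

Life Insurance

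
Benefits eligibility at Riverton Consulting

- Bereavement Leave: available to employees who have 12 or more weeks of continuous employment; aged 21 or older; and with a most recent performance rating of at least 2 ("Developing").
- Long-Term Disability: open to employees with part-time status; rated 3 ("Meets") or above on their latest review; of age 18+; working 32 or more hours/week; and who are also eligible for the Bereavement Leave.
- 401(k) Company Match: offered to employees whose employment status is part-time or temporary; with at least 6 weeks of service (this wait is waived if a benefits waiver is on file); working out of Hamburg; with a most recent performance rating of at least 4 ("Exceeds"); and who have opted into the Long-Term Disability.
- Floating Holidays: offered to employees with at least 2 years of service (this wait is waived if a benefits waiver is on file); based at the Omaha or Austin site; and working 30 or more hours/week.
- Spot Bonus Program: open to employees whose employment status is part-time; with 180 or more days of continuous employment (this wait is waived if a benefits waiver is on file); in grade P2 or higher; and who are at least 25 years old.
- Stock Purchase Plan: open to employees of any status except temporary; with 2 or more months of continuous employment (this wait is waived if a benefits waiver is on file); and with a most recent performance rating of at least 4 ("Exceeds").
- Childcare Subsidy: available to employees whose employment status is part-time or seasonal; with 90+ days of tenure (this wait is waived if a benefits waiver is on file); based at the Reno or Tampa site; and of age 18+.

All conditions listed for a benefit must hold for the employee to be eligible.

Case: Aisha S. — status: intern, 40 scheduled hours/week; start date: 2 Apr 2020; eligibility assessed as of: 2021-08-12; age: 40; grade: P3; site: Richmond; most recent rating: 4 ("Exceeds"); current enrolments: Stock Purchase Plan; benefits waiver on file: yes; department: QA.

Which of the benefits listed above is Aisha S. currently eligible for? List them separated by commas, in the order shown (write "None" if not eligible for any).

Service from 2 Apr 2020 to 2021-08-12: 497 days.
Bereavement Leave — service 497 days ≥ 12 weeks (≈84 days) ✓; age 40 ≥ 21 ✓; rating 4 ≥ 2 ✓ → eligible.
Long-Term Disability — status intern ✗ (requires part-time) → not eligible.
401(k) Company Match — status intern ✗ (requires part-time or temporary) → not eligible.
Floating Holidays — benefits waiver on file ✓; site Richmond ✗ (not Omaha or Austin) → not eligible.
Spot Bonus Program — status intern ✗ (requires part-time) → not eligible.
Stock Purchase Plan — status intern ✓ (not excluded); benefits waiver on file ✓; rating 4 ≥ 4 ✓ → eligible.
Childcare Subsidy — status intern ✗ (requires part-time or seasonal) → not eligible.

Bereavement Leave, Stock Purchase Plan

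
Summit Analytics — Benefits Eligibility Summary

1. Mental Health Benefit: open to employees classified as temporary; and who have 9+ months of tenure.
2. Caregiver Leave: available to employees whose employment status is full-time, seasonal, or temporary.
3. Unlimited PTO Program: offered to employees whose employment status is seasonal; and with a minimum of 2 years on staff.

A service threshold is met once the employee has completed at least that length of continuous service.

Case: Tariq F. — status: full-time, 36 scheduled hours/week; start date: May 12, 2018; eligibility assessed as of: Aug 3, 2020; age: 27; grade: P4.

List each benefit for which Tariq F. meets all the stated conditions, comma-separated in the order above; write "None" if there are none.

Service from May 12, 2018 to Aug 3, 2020: 814 days.
Mental Health Benefit — status full-time ✗ (requires temporary) → not eligible.
Caregiver Leave — status full-time ✓ → eligible.
Unlimited PTO Program — status full-time ✗ (requires seasonal) → not eligible.

Caregiver Leave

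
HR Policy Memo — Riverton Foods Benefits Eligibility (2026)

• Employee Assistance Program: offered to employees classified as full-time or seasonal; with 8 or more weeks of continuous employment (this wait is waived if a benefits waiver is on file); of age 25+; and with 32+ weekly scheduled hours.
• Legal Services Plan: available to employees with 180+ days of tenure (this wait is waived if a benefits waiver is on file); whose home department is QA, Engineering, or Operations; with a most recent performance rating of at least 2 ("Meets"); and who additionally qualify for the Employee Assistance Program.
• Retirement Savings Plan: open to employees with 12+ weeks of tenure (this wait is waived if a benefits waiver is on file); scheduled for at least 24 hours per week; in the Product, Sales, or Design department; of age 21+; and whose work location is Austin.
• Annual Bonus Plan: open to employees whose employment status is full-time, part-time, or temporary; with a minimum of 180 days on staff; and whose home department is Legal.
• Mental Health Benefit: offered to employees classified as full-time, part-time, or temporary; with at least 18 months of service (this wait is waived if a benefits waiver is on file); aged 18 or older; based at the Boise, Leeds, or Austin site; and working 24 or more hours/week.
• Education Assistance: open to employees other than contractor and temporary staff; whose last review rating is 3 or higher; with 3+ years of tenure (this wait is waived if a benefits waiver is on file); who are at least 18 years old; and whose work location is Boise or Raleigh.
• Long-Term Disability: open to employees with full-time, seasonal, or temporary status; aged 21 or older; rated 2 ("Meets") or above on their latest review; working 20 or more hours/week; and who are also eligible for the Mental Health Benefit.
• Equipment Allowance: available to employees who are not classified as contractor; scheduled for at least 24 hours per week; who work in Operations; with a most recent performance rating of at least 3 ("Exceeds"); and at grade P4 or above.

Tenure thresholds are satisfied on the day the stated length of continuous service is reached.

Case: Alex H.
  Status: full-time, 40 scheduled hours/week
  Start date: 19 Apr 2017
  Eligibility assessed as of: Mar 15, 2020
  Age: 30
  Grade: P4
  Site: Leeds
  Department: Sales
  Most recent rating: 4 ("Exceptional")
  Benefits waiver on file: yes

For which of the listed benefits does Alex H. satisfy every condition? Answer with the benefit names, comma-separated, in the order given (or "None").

Service from 19 Apr 2017 to Mar 15, 2020: 1061 days.
Employee Assistance Program — status full-time ✓; benefits waiver on file ✓; age 30 ≥ 25 ✓; 40 hrs/wk ≥ 32 ✓ → eligible.
Legal Services Plan — benefits waiver on file ✓; dept Sales ✗ → not eligible.
Retirement Savings Plan — benefits waiver on file ✓; 40 hrs/wk ≥ 24 ✓; dept Sales ✓; age 30 ≥ 21 ✓; site Leeds ✗ (not Austin) → not eligible.
Annual Bonus Plan — status full-time ✓; service 1061 days ≥ 180 days ✓; dept Sales ✗ → not eligible.
Mental Health Benefit — status full-time ✓; benefits waiver on file ✓; age 30 ≥ 18 ✓; site Leeds ✓; 40 hrs/wk ≥ 24 ✓ → eligible.
Education Assistance — status full-time ✓ (not excluded); rating 4 ≥ 3 ✓; benefits waiver on file ✓; age 30 ≥ 18 ✓; site Leeds ✗ (not Boise or Raleigh) → not eligible.
Long-Term Disability — status full-time ✓; age 30 ≥ 21 ✓; rating 4 ≥ 2 ✓; 40 hrs/wk ≥ 20 ✓; eligible for Mental Health Benefit ✓ → eligible.
Equipment Allowance — status full-time ✓ (not excluded); 40 hrs/wk ≥ 24 ✓; dept Sales ✗ → not eligible.

Employee Assistance Program, Mental Health Benefit, Long-Term Disability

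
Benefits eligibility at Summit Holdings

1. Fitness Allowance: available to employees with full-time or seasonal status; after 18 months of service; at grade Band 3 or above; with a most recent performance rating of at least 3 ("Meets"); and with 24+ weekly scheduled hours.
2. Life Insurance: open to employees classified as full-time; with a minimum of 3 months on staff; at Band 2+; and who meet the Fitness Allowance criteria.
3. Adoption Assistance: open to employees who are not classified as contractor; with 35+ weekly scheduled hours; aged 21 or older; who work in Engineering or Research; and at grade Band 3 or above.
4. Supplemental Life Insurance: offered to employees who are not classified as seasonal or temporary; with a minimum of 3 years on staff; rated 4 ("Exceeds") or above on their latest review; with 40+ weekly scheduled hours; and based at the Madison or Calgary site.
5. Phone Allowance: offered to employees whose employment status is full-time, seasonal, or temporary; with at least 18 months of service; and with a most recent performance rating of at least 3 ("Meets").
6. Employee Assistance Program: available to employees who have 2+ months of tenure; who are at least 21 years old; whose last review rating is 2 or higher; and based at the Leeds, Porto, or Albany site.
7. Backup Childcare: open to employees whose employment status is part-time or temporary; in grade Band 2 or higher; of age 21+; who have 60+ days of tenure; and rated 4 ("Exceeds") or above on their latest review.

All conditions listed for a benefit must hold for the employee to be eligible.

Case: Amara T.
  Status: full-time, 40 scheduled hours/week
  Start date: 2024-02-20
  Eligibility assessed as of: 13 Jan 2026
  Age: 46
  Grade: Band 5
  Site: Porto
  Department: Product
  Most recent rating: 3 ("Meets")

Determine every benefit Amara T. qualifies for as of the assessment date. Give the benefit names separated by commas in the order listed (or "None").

Fitness Allowance, Life Insurance, Phone Allowance, Employee Assistance Program

Service from 2024-02-20 to 13 Jan 2026: 693 days.
Fitness Allowance — status full-time ✓; service 693 days ≥ 18 months (≈540 days) ✓; grade Band 5 ≥ Band 3 ✓; rating 3 ≥ 3 ✓; 40 hrs/wk ≥ 24 ✓ → eligible.
Life Insurance — status full-time ✓; service 693 days ≥ 3 months (≈90 days) ✓; grade Band 5 ≥ Band 2 ✓; eligible for Fitness Allowance ✓ → eligible.
Adoption Assistance — status full-time ✓ (not excluded); 40 hrs/wk ≥ 35 ✓; age 46 ≥ 21 ✓; dept Product ✗ → not eligible.
Supplemental Life Insurance — status full-time ✓ (not excluded); service 693 days < 3 years (≈1095 days) ✗ → not eligible.
Phone Allowance — status full-time ✓; service 693 days ≥ 18 months (≈540 days) ✓; rating 3 ≥ 3 ✓ → eligible.
Employee Assistance Program — service 693 days ≥ 2 months (≈60 days) ✓; age 46 ≥ 21 ✓; rating 3 ≥ 2 ✓; site Porto ✓ → eligible.
Backup Childcare — status full-time ✗ (requires part-time or temporary) → not eligible.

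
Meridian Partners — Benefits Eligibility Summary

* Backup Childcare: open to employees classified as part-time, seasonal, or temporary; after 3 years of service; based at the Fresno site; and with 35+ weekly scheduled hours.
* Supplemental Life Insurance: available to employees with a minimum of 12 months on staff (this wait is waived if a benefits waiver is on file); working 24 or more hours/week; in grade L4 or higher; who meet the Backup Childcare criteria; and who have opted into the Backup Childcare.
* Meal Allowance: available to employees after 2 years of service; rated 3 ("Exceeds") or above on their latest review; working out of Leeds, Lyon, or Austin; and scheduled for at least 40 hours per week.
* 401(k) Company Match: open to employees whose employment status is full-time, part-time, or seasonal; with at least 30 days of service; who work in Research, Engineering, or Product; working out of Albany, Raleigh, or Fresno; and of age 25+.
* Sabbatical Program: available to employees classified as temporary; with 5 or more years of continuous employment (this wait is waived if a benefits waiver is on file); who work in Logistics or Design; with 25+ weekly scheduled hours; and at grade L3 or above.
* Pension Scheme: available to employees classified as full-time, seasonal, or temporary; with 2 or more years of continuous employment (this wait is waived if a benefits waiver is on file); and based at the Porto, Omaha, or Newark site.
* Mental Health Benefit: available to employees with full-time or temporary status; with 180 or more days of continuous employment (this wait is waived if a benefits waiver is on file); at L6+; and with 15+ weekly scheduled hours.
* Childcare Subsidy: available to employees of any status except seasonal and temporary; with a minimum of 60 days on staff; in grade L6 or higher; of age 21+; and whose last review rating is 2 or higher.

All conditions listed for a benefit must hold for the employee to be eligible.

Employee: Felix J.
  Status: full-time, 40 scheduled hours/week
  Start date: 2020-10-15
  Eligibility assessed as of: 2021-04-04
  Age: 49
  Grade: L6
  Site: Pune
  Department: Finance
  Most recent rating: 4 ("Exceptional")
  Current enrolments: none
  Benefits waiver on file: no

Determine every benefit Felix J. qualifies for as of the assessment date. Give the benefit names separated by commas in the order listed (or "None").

Childcare Subsidy

Service from 2020-10-15 to 2021-04-04: 171 days.
Backup Childcare — status full-time ✗ (requires part-time, seasonal, or temporary) → not eligible.
Supplemental Life Insurance — no waiver, service 171 days < 12 months (≈360 days) ✗ → not eligible.
Meal Allowance — service 171 days < 2 years (≈730 days) ✗ → not eligible.
401(k) Company Match — status full-time ✓; service 171 days ≥ 30 days ✓; dept Finance ✗ → not eligible.
Sabbatical Program — status full-time ✗ (requires temporary) → not eligible.
Pension Scheme — status full-time ✓; no waiver, service 171 days < 2 years (≈730 days) ✗ → not eligible.
Mental Health Benefit — status full-time ✓; no waiver, service 171 days < 180 days ✗ → not eligible.
Childcare Subsidy — status full-time ✓ (not excluded); service 171 days ≥ 60 days ✓; grade L6 ≥ L6 ✓; age 49 ≥ 21 ✓; rating 4 ≥ 2 ✓ → eligible.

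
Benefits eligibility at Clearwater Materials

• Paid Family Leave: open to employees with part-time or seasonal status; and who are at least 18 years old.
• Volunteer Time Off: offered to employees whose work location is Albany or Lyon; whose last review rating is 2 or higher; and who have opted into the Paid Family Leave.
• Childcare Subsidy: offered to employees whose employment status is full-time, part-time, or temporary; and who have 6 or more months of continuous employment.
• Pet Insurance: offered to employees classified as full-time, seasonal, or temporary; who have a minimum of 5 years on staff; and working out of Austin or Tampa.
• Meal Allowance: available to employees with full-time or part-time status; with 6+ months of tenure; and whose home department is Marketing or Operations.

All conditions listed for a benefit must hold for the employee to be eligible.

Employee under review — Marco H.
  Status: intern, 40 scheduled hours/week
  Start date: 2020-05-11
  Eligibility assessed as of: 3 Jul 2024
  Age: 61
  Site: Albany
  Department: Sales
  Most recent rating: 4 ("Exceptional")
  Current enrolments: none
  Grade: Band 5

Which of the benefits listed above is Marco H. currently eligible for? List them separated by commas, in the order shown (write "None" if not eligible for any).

Service from 2020-05-11 to 3 Jul 2024: 1514 days.
Paid Family Leave — status intern ✗ (requires part-time or seasonal) → not eligible.
Volunteer Time Off — site Albany ✓; rating 4 ≥ 2 ✓; not enrolled in Paid Family Leave ✗ → not eligible.
Childcare Subsidy — status intern ✗ (requires full-time, part-time, or temporary) → not eligible.
Pet Insurance — status intern ✗ (requires full-time, seasonal, or temporary) → not eligible.
Meal Allowance — status intern ✗ (requires full-time or part-time) → not eligible.

None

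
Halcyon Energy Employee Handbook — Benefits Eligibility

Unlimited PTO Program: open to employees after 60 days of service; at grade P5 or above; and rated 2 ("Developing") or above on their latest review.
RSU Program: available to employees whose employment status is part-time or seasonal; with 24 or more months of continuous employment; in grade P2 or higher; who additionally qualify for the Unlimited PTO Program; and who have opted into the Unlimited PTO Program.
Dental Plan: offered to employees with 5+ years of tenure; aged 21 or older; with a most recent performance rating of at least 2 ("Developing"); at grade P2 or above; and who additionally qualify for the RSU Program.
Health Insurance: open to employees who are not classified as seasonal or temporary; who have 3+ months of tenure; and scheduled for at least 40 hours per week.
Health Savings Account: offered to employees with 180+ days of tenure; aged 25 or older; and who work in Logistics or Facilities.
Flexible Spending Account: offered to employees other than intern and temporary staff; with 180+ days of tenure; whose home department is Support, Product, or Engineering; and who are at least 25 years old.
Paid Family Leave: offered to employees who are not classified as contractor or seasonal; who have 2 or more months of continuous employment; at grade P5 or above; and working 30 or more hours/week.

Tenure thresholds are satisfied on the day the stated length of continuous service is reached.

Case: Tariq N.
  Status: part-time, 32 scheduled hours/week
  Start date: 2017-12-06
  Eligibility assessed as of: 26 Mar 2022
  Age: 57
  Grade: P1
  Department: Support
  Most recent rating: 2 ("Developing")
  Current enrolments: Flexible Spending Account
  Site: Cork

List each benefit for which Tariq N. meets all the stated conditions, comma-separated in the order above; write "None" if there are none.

Service from 2017-12-06 to 26 Mar 2022: 1571 days.
Unlimited PTO Program — service 1571 days ≥ 60 days ✓; grade P1 < P5 ✗ → not eligible.
RSU Program — status part-time ✓; service 1571 days ≥ 24 months (≈720 days) ✓; grade P1 < P2 ✗ → not eligible.
Dental Plan — service 1571 days < 5 years (≈1825 days) ✗ → not eligible.
Health Insurance — status part-time ✓ (not excluded); service 1571 days ≥ 3 months (≈90 days) ✓; 32 hrs/wk < 40 ✗ → not eligible.
Health Savings Account — service 1571 days ≥ 180 days ✓; age 57 ≥ 25 ✓; dept Support ✗ → not eligible.
Flexible Spending Account — status part-time ✓ (not excluded); service 1571 days ≥ 180 days ✓; dept Support ✓; age 57 ≥ 25 ✓ → eligible.
Paid Family Leave — status part-time ✓ (not excluded); service 1571 days ≥ 2 months (≈60 days) ✓; grade P1 < P5 ✗ → not eligible.

Flexible Spending Account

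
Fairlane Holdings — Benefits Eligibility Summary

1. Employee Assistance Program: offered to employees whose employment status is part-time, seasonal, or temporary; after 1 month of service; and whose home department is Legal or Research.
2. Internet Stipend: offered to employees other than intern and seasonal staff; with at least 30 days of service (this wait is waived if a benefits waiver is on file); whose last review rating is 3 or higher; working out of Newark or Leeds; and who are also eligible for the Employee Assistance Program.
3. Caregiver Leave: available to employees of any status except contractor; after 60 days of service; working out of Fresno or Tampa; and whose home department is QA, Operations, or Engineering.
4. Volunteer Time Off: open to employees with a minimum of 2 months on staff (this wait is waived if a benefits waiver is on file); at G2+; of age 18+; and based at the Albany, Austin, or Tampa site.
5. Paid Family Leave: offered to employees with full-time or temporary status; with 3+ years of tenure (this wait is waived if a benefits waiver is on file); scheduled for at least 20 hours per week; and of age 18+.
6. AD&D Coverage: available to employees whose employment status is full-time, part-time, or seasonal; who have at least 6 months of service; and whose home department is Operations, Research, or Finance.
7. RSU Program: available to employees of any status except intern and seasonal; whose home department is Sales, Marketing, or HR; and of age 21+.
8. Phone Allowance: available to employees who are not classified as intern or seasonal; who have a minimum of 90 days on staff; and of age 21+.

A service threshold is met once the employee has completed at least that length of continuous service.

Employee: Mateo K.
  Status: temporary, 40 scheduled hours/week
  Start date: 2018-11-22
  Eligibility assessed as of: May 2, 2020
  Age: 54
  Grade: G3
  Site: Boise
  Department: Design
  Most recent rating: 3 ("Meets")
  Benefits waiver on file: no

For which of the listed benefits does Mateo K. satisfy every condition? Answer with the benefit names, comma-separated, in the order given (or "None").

Service from 2018-11-22 to May 2, 2020: 527 days.
Employee Assistance Program — status temporary ✓; service 527 days ≥ 1 month (≈30 days) ✓; dept Design ✗ → not eligible.
Internet Stipend — status temporary ✓ (not excluded); no waiver, service 527 days ≥ 30 days ✓; rating 3 ≥ 3 ✓; site Boise ✗ (not Newark or Leeds) → not eligible.
Caregiver Leave — status temporary ✓ (not excluded); service 527 days ≥ 60 days ✓; site Boise ✗ (not Fresno or Tampa) → not eligible.
Volunteer Time Off — no waiver, service 527 days ≥ 2 months (≈60 days) ✓; grade G3 ≥ G2 ✓; age 54 ≥ 18 ✓; site Boise ✗ (not Albany, Austin, or Tampa) → not eligible.
Paid Family Leave — status temporary ✓; no waiver, service 527 days < 3 years (≈1095 days) ✗ → not eligible.
AD&D Coverage — status temporary ✗ (requires full-time, part-time, or seasonal) → not eligible.
RSU Program — status temporary ✓ (not excluded); dept Design ✗ → not eligible.
Phone Allowance — status temporary ✓ (not excluded); service 527 days ≥ 90 days ✓; age 54 ≥ 21 ✓ → eligible.

Phone Allowance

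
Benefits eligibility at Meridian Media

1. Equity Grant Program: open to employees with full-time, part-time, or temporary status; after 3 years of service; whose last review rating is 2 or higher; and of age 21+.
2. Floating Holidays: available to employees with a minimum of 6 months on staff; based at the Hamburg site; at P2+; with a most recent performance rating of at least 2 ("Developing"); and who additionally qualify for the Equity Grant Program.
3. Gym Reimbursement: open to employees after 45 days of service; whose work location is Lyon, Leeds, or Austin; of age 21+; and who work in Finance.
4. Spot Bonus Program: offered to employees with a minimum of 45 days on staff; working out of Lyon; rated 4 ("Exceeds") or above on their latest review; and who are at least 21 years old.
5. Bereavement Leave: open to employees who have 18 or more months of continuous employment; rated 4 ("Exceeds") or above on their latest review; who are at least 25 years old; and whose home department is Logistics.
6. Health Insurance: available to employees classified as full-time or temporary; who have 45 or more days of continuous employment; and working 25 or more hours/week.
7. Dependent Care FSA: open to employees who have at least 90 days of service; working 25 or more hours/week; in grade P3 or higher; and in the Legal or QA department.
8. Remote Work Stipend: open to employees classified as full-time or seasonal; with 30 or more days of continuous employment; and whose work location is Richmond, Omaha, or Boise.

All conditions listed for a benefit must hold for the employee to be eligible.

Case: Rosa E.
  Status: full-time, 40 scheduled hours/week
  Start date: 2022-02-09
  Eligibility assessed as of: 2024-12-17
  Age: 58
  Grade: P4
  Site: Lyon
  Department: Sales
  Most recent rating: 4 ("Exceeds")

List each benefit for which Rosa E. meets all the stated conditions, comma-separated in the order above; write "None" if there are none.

Service from 2022-02-09 to 2024-12-17: 1042 days.
Equity Grant Program — status full-time ✓; service 1042 days < 3 years (≈1095 days) ✗ → not eligible.
Floating Holidays — service 1042 days ≥ 6 months (≈180 days) ✓; site Lyon ✗ (not Hamburg) → not eligible.
Gym Reimbursement — service 1042 days ≥ 45 days ✓; site Lyon ✓; age 58 ≥ 21 ✓; dept Sales ✗ → not eligible.
Spot Bonus Program — service 1042 days ≥ 45 days ✓; site Lyon ✓; rating 4 ≥ 4 ✓; age 58 ≥ 21 ✓ → eligible.
Bereavement Leave — service 1042 days ≥ 18 months (≈540 days) ✓; rating 4 ≥ 4 ✓; age 58 ≥ 25 ✓; dept Sales ✗ → not eligible.
Health Insurance — status full-time ✓; service 1042 days ≥ 45 days ✓; 40 hrs/wk ≥ 25 ✓ → eligible.
Dependent Care FSA — service 1042 days ≥ 90 days ✓; 40 hrs/wk ≥ 25 ✓; grade P4 ≥ P3 ✓; dept Sales ✗ → not eligible.
Remote Work Stipend — status full-time ✓; service 1042 days ≥ 30 days ✓; site Lyon ✗ (not Richmond, Omaha, or Boise) → not eligible.

Spot Bonus Program, Health Insurance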